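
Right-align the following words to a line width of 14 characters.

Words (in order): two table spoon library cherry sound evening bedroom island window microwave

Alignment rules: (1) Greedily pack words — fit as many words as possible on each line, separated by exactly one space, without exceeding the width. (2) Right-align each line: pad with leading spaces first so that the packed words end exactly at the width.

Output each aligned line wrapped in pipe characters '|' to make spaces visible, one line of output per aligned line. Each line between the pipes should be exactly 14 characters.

Answer: |     two table|
| spoon library|
|  cherry sound|
|       evening|
|bedroom island|
|        window|
|     microwave|

Derivation:
Line 1: ['two', 'table'] (min_width=9, slack=5)
Line 2: ['spoon', 'library'] (min_width=13, slack=1)
Line 3: ['cherry', 'sound'] (min_width=12, slack=2)
Line 4: ['evening'] (min_width=7, slack=7)
Line 5: ['bedroom', 'island'] (min_width=14, slack=0)
Line 6: ['window'] (min_width=6, slack=8)
Line 7: ['microwave'] (min_width=9, slack=5)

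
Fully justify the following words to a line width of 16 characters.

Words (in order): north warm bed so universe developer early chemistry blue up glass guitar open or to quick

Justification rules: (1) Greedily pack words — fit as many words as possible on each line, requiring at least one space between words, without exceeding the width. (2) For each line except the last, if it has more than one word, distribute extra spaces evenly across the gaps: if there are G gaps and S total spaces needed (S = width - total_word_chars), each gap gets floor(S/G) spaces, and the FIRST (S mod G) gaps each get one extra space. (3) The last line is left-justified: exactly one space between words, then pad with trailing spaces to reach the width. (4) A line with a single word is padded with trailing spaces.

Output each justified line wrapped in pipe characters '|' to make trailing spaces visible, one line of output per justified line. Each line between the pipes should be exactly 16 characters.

Line 1: ['north', 'warm', 'bed'] (min_width=14, slack=2)
Line 2: ['so', 'universe'] (min_width=11, slack=5)
Line 3: ['developer', 'early'] (min_width=15, slack=1)
Line 4: ['chemistry', 'blue'] (min_width=14, slack=2)
Line 5: ['up', 'glass', 'guitar'] (min_width=15, slack=1)
Line 6: ['open', 'or', 'to', 'quick'] (min_width=16, slack=0)

Answer: |north  warm  bed|
|so      universe|
|developer  early|
|chemistry   blue|
|up  glass guitar|
|open or to quick|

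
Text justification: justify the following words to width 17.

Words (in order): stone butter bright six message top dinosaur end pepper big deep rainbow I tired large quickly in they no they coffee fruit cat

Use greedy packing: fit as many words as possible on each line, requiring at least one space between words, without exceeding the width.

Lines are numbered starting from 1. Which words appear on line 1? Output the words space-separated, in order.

Line 1: ['stone', 'butter'] (min_width=12, slack=5)
Line 2: ['bright', 'six'] (min_width=10, slack=7)
Line 3: ['message', 'top'] (min_width=11, slack=6)
Line 4: ['dinosaur', 'end'] (min_width=12, slack=5)
Line 5: ['pepper', 'big', 'deep'] (min_width=15, slack=2)
Line 6: ['rainbow', 'I', 'tired'] (min_width=15, slack=2)
Line 7: ['large', 'quickly', 'in'] (min_width=16, slack=1)
Line 8: ['they', 'no', 'they'] (min_width=12, slack=5)
Line 9: ['coffee', 'fruit', 'cat'] (min_width=16, slack=1)

Answer: stone butter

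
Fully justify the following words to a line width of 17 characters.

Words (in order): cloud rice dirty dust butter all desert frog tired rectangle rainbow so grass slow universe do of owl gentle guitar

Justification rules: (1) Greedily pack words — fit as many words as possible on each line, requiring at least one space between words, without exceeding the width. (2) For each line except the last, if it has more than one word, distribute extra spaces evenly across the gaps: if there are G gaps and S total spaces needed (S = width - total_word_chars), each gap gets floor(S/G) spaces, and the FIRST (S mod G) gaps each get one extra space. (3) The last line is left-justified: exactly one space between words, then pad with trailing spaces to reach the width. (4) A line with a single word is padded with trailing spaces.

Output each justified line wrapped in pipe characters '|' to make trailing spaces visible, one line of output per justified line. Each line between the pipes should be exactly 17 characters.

Line 1: ['cloud', 'rice', 'dirty'] (min_width=16, slack=1)
Line 2: ['dust', 'butter', 'all'] (min_width=15, slack=2)
Line 3: ['desert', 'frog', 'tired'] (min_width=17, slack=0)
Line 4: ['rectangle', 'rainbow'] (min_width=17, slack=0)
Line 5: ['so', 'grass', 'slow'] (min_width=13, slack=4)
Line 6: ['universe', 'do', 'of'] (min_width=14, slack=3)
Line 7: ['owl', 'gentle', 'guitar'] (min_width=17, slack=0)

Answer: |cloud  rice dirty|
|dust  butter  all|
|desert frog tired|
|rectangle rainbow|
|so   grass   slow|
|universe   do  of|
|owl gentle guitar|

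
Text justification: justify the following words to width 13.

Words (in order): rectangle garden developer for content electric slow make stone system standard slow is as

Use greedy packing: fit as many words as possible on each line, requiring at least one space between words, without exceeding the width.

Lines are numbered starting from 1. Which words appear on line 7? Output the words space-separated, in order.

Line 1: ['rectangle'] (min_width=9, slack=4)
Line 2: ['garden'] (min_width=6, slack=7)
Line 3: ['developer', 'for'] (min_width=13, slack=0)
Line 4: ['content'] (min_width=7, slack=6)
Line 5: ['electric', 'slow'] (min_width=13, slack=0)
Line 6: ['make', 'stone'] (min_width=10, slack=3)
Line 7: ['system'] (min_width=6, slack=7)
Line 8: ['standard', 'slow'] (min_width=13, slack=0)
Line 9: ['is', 'as'] (min_width=5, slack=8)

Answer: system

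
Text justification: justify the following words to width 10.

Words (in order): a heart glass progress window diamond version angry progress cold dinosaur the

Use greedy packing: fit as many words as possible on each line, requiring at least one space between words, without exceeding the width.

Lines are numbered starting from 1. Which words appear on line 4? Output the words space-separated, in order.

Line 1: ['a', 'heart'] (min_width=7, slack=3)
Line 2: ['glass'] (min_width=5, slack=5)
Line 3: ['progress'] (min_width=8, slack=2)
Line 4: ['window'] (min_width=6, slack=4)
Line 5: ['diamond'] (min_width=7, slack=3)
Line 6: ['version'] (min_width=7, slack=3)
Line 7: ['angry'] (min_width=5, slack=5)
Line 8: ['progress'] (min_width=8, slack=2)
Line 9: ['cold'] (min_width=4, slack=6)
Line 10: ['dinosaur'] (min_width=8, slack=2)
Line 11: ['the'] (min_width=3, slack=7)

Answer: window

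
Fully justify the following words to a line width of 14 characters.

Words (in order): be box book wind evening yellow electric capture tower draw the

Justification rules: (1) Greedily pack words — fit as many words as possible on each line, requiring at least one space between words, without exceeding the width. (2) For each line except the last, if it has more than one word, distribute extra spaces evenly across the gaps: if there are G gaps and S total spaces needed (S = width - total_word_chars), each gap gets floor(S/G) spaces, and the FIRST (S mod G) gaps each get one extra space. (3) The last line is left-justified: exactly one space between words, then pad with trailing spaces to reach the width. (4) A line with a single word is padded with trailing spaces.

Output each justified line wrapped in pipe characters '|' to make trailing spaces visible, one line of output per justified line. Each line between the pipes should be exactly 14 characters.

Answer: |be   box  book|
|wind   evening|
|yellow        |
|electric      |
|capture  tower|
|draw the      |

Derivation:
Line 1: ['be', 'box', 'book'] (min_width=11, slack=3)
Line 2: ['wind', 'evening'] (min_width=12, slack=2)
Line 3: ['yellow'] (min_width=6, slack=8)
Line 4: ['electric'] (min_width=8, slack=6)
Line 5: ['capture', 'tower'] (min_width=13, slack=1)
Line 6: ['draw', 'the'] (min_width=8, slack=6)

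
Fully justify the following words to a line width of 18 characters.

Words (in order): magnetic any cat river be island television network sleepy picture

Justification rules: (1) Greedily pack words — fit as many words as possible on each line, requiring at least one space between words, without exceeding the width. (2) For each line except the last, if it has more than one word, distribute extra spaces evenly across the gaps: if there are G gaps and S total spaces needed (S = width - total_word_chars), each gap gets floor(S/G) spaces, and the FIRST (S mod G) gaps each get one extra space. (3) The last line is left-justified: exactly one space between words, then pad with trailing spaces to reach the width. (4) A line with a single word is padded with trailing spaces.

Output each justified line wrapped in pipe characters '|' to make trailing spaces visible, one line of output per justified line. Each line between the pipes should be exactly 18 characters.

Line 1: ['magnetic', 'any', 'cat'] (min_width=16, slack=2)
Line 2: ['river', 'be', 'island'] (min_width=15, slack=3)
Line 3: ['television', 'network'] (min_width=18, slack=0)
Line 4: ['sleepy', 'picture'] (min_width=14, slack=4)

Answer: |magnetic  any  cat|
|river   be  island|
|television network|
|sleepy picture    |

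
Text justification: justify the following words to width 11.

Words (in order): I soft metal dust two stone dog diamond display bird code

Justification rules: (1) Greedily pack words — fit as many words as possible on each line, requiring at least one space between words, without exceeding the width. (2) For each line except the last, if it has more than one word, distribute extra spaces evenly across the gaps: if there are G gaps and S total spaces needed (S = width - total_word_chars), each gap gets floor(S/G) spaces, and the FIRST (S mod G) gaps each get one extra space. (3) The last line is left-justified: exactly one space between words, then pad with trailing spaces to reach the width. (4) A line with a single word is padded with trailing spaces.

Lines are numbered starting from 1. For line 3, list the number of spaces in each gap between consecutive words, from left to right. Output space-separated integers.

Answer: 3

Derivation:
Line 1: ['I', 'soft'] (min_width=6, slack=5)
Line 2: ['metal', 'dust'] (min_width=10, slack=1)
Line 3: ['two', 'stone'] (min_width=9, slack=2)
Line 4: ['dog', 'diamond'] (min_width=11, slack=0)
Line 5: ['display'] (min_width=7, slack=4)
Line 6: ['bird', 'code'] (min_width=9, slack=2)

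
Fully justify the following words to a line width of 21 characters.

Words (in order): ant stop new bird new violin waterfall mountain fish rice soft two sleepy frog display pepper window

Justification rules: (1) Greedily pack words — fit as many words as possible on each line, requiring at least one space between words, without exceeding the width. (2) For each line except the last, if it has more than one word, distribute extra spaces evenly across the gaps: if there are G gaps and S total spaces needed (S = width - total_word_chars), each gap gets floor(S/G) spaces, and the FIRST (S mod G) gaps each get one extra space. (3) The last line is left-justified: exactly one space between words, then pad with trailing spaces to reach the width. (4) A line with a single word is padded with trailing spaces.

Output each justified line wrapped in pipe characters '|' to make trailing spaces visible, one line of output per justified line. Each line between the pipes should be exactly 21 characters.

Line 1: ['ant', 'stop', 'new', 'bird', 'new'] (min_width=21, slack=0)
Line 2: ['violin', 'waterfall'] (min_width=16, slack=5)
Line 3: ['mountain', 'fish', 'rice'] (min_width=18, slack=3)
Line 4: ['soft', 'two', 'sleepy', 'frog'] (min_width=20, slack=1)
Line 5: ['display', 'pepper', 'window'] (min_width=21, slack=0)

Answer: |ant stop new bird new|
|violin      waterfall|
|mountain   fish  rice|
|soft  two sleepy frog|
|display pepper window|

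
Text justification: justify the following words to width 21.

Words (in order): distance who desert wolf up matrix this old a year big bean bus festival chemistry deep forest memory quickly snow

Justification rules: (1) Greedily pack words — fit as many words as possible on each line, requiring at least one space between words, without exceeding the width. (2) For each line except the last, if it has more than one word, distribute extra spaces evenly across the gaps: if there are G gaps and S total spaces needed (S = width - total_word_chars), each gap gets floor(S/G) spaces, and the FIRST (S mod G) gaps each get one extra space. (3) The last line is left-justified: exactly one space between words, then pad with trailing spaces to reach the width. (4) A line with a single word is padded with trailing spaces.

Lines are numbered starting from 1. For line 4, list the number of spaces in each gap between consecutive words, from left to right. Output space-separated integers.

Line 1: ['distance', 'who', 'desert'] (min_width=19, slack=2)
Line 2: ['wolf', 'up', 'matrix', 'this'] (min_width=19, slack=2)
Line 3: ['old', 'a', 'year', 'big', 'bean'] (min_width=19, slack=2)
Line 4: ['bus', 'festival'] (min_width=12, slack=9)
Line 5: ['chemistry', 'deep', 'forest'] (min_width=21, slack=0)
Line 6: ['memory', 'quickly', 'snow'] (min_width=19, slack=2)

Answer: 10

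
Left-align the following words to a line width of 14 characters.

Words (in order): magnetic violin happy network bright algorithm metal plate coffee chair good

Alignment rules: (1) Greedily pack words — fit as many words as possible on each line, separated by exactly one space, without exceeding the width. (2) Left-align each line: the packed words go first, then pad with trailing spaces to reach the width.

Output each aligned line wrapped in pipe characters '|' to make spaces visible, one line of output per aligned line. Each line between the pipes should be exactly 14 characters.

Line 1: ['magnetic'] (min_width=8, slack=6)
Line 2: ['violin', 'happy'] (min_width=12, slack=2)
Line 3: ['network', 'bright'] (min_width=14, slack=0)
Line 4: ['algorithm'] (min_width=9, slack=5)
Line 5: ['metal', 'plate'] (min_width=11, slack=3)
Line 6: ['coffee', 'chair'] (min_width=12, slack=2)
Line 7: ['good'] (min_width=4, slack=10)

Answer: |magnetic      |
|violin happy  |
|network bright|
|algorithm     |
|metal plate   |
|coffee chair  |
|good          |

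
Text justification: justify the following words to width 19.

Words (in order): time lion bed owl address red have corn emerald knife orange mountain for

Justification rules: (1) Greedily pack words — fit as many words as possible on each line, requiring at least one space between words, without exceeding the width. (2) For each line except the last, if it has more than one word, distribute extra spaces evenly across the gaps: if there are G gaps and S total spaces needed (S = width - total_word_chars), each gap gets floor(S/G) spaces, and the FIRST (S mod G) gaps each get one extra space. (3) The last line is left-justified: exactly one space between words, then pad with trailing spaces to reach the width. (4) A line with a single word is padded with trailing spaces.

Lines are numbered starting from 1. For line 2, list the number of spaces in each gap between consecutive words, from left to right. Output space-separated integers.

Line 1: ['time', 'lion', 'bed', 'owl'] (min_width=17, slack=2)
Line 2: ['address', 'red', 'have'] (min_width=16, slack=3)
Line 3: ['corn', 'emerald', 'knife'] (min_width=18, slack=1)
Line 4: ['orange', 'mountain', 'for'] (min_width=19, slack=0)

Answer: 3 2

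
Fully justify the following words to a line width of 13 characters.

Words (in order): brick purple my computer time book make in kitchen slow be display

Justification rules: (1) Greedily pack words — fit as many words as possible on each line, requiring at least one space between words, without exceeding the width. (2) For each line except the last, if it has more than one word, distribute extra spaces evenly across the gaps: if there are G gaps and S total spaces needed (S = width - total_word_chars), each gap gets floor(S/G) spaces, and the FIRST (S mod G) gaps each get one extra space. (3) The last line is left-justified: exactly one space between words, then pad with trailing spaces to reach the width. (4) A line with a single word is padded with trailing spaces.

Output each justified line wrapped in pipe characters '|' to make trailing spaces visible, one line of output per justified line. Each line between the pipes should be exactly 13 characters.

Line 1: ['brick', 'purple'] (min_width=12, slack=1)
Line 2: ['my', 'computer'] (min_width=11, slack=2)
Line 3: ['time', 'book'] (min_width=9, slack=4)
Line 4: ['make', 'in'] (min_width=7, slack=6)
Line 5: ['kitchen', 'slow'] (min_width=12, slack=1)
Line 6: ['be', 'display'] (min_width=10, slack=3)

Answer: |brick  purple|
|my   computer|
|time     book|
|make       in|
|kitchen  slow|
|be display   |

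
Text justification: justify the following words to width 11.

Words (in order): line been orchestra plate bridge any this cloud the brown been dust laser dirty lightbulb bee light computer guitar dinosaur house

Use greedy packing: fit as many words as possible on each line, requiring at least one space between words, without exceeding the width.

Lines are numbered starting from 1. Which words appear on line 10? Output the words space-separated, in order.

Line 1: ['line', 'been'] (min_width=9, slack=2)
Line 2: ['orchestra'] (min_width=9, slack=2)
Line 3: ['plate'] (min_width=5, slack=6)
Line 4: ['bridge', 'any'] (min_width=10, slack=1)
Line 5: ['this', 'cloud'] (min_width=10, slack=1)
Line 6: ['the', 'brown'] (min_width=9, slack=2)
Line 7: ['been', 'dust'] (min_width=9, slack=2)
Line 8: ['laser', 'dirty'] (min_width=11, slack=0)
Line 9: ['lightbulb'] (min_width=9, slack=2)
Line 10: ['bee', 'light'] (min_width=9, slack=2)
Line 11: ['computer'] (min_width=8, slack=3)
Line 12: ['guitar'] (min_width=6, slack=5)
Line 13: ['dinosaur'] (min_width=8, slack=3)
Line 14: ['house'] (min_width=5, slack=6)

Answer: bee light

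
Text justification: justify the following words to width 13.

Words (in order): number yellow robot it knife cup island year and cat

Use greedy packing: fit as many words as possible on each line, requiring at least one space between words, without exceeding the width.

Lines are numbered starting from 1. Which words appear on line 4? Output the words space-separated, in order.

Answer: island year

Derivation:
Line 1: ['number', 'yellow'] (min_width=13, slack=0)
Line 2: ['robot', 'it'] (min_width=8, slack=5)
Line 3: ['knife', 'cup'] (min_width=9, slack=4)
Line 4: ['island', 'year'] (min_width=11, slack=2)
Line 5: ['and', 'cat'] (min_width=7, slack=6)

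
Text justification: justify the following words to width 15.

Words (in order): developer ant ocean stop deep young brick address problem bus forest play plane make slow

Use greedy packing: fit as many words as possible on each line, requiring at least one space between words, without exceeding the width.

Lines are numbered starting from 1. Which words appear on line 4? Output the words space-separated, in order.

Line 1: ['developer', 'ant'] (min_width=13, slack=2)
Line 2: ['ocean', 'stop', 'deep'] (min_width=15, slack=0)
Line 3: ['young', 'brick'] (min_width=11, slack=4)
Line 4: ['address', 'problem'] (min_width=15, slack=0)
Line 5: ['bus', 'forest', 'play'] (min_width=15, slack=0)
Line 6: ['plane', 'make', 'slow'] (min_width=15, slack=0)

Answer: address problem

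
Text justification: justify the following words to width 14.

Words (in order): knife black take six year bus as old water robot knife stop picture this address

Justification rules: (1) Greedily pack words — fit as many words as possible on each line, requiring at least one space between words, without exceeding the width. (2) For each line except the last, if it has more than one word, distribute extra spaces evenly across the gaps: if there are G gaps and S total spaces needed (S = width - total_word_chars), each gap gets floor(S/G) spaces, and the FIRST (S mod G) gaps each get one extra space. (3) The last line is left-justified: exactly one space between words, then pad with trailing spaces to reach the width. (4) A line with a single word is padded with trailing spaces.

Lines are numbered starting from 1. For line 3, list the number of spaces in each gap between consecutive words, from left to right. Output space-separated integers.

Line 1: ['knife', 'black'] (min_width=11, slack=3)
Line 2: ['take', 'six', 'year'] (min_width=13, slack=1)
Line 3: ['bus', 'as', 'old'] (min_width=10, slack=4)
Line 4: ['water', 'robot'] (min_width=11, slack=3)
Line 5: ['knife', 'stop'] (min_width=10, slack=4)
Line 6: ['picture', 'this'] (min_width=12, slack=2)
Line 7: ['address'] (min_width=7, slack=7)

Answer: 3 3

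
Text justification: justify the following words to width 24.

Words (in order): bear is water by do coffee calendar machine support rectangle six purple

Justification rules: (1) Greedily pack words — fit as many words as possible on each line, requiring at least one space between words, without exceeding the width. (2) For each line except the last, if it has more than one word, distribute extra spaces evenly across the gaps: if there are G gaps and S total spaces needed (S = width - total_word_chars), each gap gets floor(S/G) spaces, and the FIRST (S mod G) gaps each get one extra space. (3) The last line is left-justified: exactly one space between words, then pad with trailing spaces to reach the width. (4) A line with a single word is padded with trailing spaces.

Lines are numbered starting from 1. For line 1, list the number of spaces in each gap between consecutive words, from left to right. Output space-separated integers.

Answer: 3 2 2 2

Derivation:
Line 1: ['bear', 'is', 'water', 'by', 'do'] (min_width=19, slack=5)
Line 2: ['coffee', 'calendar', 'machine'] (min_width=23, slack=1)
Line 3: ['support', 'rectangle', 'six'] (min_width=21, slack=3)
Line 4: ['purple'] (min_width=6, slack=18)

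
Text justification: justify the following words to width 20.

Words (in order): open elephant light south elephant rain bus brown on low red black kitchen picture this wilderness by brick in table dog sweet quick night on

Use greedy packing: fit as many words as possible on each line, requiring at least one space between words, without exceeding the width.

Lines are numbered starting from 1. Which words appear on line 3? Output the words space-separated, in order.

Answer: bus brown on low red

Derivation:
Line 1: ['open', 'elephant', 'light'] (min_width=19, slack=1)
Line 2: ['south', 'elephant', 'rain'] (min_width=19, slack=1)
Line 3: ['bus', 'brown', 'on', 'low', 'red'] (min_width=20, slack=0)
Line 4: ['black', 'kitchen'] (min_width=13, slack=7)
Line 5: ['picture', 'this'] (min_width=12, slack=8)
Line 6: ['wilderness', 'by', 'brick'] (min_width=19, slack=1)
Line 7: ['in', 'table', 'dog', 'sweet'] (min_width=18, slack=2)
Line 8: ['quick', 'night', 'on'] (min_width=14, slack=6)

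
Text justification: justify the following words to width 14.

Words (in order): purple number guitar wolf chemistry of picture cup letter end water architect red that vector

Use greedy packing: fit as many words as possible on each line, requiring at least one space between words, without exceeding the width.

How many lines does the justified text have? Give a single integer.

Line 1: ['purple', 'number'] (min_width=13, slack=1)
Line 2: ['guitar', 'wolf'] (min_width=11, slack=3)
Line 3: ['chemistry', 'of'] (min_width=12, slack=2)
Line 4: ['picture', 'cup'] (min_width=11, slack=3)
Line 5: ['letter', 'end'] (min_width=10, slack=4)
Line 6: ['water'] (min_width=5, slack=9)
Line 7: ['architect', 'red'] (min_width=13, slack=1)
Line 8: ['that', 'vector'] (min_width=11, slack=3)
Total lines: 8

Answer: 8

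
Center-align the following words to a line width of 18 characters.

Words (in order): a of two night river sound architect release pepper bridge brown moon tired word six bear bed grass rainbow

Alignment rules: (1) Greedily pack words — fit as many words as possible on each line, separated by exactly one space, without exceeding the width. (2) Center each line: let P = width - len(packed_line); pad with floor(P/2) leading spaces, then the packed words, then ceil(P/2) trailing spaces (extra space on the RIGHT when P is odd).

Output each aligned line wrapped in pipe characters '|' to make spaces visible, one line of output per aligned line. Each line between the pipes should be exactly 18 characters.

Answer: |  a of two night  |
|   river sound    |
|architect release |
|  pepper bridge   |
| brown moon tired |
|word six bear bed |
|  grass rainbow   |

Derivation:
Line 1: ['a', 'of', 'two', 'night'] (min_width=14, slack=4)
Line 2: ['river', 'sound'] (min_width=11, slack=7)
Line 3: ['architect', 'release'] (min_width=17, slack=1)
Line 4: ['pepper', 'bridge'] (min_width=13, slack=5)
Line 5: ['brown', 'moon', 'tired'] (min_width=16, slack=2)
Line 6: ['word', 'six', 'bear', 'bed'] (min_width=17, slack=1)
Line 7: ['grass', 'rainbow'] (min_width=13, slack=5)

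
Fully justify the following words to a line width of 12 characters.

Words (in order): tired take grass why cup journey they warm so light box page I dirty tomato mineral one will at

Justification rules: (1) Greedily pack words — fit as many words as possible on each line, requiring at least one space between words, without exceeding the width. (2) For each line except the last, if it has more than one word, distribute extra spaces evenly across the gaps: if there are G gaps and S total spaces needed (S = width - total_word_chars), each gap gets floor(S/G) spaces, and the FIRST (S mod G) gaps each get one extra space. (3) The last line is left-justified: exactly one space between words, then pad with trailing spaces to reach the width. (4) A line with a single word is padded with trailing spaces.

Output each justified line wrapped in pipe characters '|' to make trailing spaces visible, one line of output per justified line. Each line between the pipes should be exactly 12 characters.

Line 1: ['tired', 'take'] (min_width=10, slack=2)
Line 2: ['grass', 'why'] (min_width=9, slack=3)
Line 3: ['cup', 'journey'] (min_width=11, slack=1)
Line 4: ['they', 'warm', 'so'] (min_width=12, slack=0)
Line 5: ['light', 'box'] (min_width=9, slack=3)
Line 6: ['page', 'I', 'dirty'] (min_width=12, slack=0)
Line 7: ['tomato'] (min_width=6, slack=6)
Line 8: ['mineral', 'one'] (min_width=11, slack=1)
Line 9: ['will', 'at'] (min_width=7, slack=5)

Answer: |tired   take|
|grass    why|
|cup  journey|
|they warm so|
|light    box|
|page I dirty|
|tomato      |
|mineral  one|
|will at     |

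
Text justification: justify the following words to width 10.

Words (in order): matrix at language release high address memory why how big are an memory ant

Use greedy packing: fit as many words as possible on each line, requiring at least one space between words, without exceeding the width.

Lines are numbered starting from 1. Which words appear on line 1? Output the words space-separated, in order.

Line 1: ['matrix', 'at'] (min_width=9, slack=1)
Line 2: ['language'] (min_width=8, slack=2)
Line 3: ['release'] (min_width=7, slack=3)
Line 4: ['high'] (min_width=4, slack=6)
Line 5: ['address'] (min_width=7, slack=3)
Line 6: ['memory', 'why'] (min_width=10, slack=0)
Line 7: ['how', 'big'] (min_width=7, slack=3)
Line 8: ['are', 'an'] (min_width=6, slack=4)
Line 9: ['memory', 'ant'] (min_width=10, slack=0)

Answer: matrix at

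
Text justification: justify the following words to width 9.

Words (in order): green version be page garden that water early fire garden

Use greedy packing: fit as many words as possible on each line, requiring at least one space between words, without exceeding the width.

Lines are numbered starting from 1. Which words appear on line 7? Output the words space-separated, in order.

Answer: early

Derivation:
Line 1: ['green'] (min_width=5, slack=4)
Line 2: ['version'] (min_width=7, slack=2)
Line 3: ['be', 'page'] (min_width=7, slack=2)
Line 4: ['garden'] (min_width=6, slack=3)
Line 5: ['that'] (min_width=4, slack=5)
Line 6: ['water'] (min_width=5, slack=4)
Line 7: ['early'] (min_width=5, slack=4)
Line 8: ['fire'] (min_width=4, slack=5)
Line 9: ['garden'] (min_width=6, slack=3)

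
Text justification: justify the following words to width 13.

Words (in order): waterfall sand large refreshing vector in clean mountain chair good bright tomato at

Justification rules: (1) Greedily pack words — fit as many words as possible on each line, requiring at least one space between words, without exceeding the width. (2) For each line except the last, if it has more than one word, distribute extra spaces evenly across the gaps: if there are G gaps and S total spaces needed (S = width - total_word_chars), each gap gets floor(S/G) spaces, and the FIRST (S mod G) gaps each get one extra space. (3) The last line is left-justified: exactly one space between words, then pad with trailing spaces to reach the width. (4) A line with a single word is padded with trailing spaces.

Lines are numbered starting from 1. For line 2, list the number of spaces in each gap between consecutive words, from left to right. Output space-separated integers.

Answer: 4

Derivation:
Line 1: ['waterfall'] (min_width=9, slack=4)
Line 2: ['sand', 'large'] (min_width=10, slack=3)
Line 3: ['refreshing'] (min_width=10, slack=3)
Line 4: ['vector', 'in'] (min_width=9, slack=4)
Line 5: ['clean'] (min_width=5, slack=8)
Line 6: ['mountain'] (min_width=8, slack=5)
Line 7: ['chair', 'good'] (min_width=10, slack=3)
Line 8: ['bright', 'tomato'] (min_width=13, slack=0)
Line 9: ['at'] (min_width=2, slack=11)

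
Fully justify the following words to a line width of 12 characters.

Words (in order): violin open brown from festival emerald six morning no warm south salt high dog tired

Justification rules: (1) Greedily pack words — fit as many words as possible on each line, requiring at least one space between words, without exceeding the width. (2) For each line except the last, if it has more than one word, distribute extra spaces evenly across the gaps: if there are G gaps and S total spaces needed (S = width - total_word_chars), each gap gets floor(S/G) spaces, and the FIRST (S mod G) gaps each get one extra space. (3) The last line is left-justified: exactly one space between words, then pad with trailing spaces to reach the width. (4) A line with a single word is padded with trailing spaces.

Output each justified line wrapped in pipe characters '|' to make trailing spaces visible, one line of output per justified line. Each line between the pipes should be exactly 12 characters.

Answer: |violin  open|
|brown   from|
|festival    |
|emerald  six|
|morning   no|
|warm   south|
|salt    high|
|dog tired   |

Derivation:
Line 1: ['violin', 'open'] (min_width=11, slack=1)
Line 2: ['brown', 'from'] (min_width=10, slack=2)
Line 3: ['festival'] (min_width=8, slack=4)
Line 4: ['emerald', 'six'] (min_width=11, slack=1)
Line 5: ['morning', 'no'] (min_width=10, slack=2)
Line 6: ['warm', 'south'] (min_width=10, slack=2)
Line 7: ['salt', 'high'] (min_width=9, slack=3)
Line 8: ['dog', 'tired'] (min_width=9, slack=3)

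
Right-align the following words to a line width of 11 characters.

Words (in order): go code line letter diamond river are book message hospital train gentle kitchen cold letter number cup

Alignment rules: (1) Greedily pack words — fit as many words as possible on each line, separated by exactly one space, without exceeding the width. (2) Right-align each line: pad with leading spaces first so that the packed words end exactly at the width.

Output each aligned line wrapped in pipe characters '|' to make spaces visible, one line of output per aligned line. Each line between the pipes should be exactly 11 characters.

Line 1: ['go', 'code'] (min_width=7, slack=4)
Line 2: ['line', 'letter'] (min_width=11, slack=0)
Line 3: ['diamond'] (min_width=7, slack=4)
Line 4: ['river', 'are'] (min_width=9, slack=2)
Line 5: ['book'] (min_width=4, slack=7)
Line 6: ['message'] (min_width=7, slack=4)
Line 7: ['hospital'] (min_width=8, slack=3)
Line 8: ['train'] (min_width=5, slack=6)
Line 9: ['gentle'] (min_width=6, slack=5)
Line 10: ['kitchen'] (min_width=7, slack=4)
Line 11: ['cold', 'letter'] (min_width=11, slack=0)
Line 12: ['number', 'cup'] (min_width=10, slack=1)

Answer: |    go code|
|line letter|
|    diamond|
|  river are|
|       book|
|    message|
|   hospital|
|      train|
|     gentle|
|    kitchen|
|cold letter|
| number cup|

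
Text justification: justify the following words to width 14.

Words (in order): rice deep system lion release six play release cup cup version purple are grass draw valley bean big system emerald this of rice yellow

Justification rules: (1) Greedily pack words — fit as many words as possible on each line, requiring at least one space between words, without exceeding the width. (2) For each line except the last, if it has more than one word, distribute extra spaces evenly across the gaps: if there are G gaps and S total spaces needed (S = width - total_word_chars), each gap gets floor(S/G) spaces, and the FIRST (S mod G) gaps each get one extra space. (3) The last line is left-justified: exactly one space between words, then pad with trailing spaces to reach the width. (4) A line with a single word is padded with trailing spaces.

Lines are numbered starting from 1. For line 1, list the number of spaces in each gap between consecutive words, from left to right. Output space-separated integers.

Line 1: ['rice', 'deep'] (min_width=9, slack=5)
Line 2: ['system', 'lion'] (min_width=11, slack=3)
Line 3: ['release', 'six'] (min_width=11, slack=3)
Line 4: ['play', 'release'] (min_width=12, slack=2)
Line 5: ['cup', 'cup'] (min_width=7, slack=7)
Line 6: ['version', 'purple'] (min_width=14, slack=0)
Line 7: ['are', 'grass', 'draw'] (min_width=14, slack=0)
Line 8: ['valley', 'bean'] (min_width=11, slack=3)
Line 9: ['big', 'system'] (min_width=10, slack=4)
Line 10: ['emerald', 'this'] (min_width=12, slack=2)
Line 11: ['of', 'rice', 'yellow'] (min_width=14, slack=0)

Answer: 6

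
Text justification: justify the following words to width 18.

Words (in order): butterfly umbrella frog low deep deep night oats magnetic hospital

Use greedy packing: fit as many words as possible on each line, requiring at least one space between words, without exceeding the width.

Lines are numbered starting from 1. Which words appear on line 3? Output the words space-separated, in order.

Line 1: ['butterfly', 'umbrella'] (min_width=18, slack=0)
Line 2: ['frog', 'low', 'deep', 'deep'] (min_width=18, slack=0)
Line 3: ['night', 'oats'] (min_width=10, slack=8)
Line 4: ['magnetic', 'hospital'] (min_width=17, slack=1)

Answer: night oats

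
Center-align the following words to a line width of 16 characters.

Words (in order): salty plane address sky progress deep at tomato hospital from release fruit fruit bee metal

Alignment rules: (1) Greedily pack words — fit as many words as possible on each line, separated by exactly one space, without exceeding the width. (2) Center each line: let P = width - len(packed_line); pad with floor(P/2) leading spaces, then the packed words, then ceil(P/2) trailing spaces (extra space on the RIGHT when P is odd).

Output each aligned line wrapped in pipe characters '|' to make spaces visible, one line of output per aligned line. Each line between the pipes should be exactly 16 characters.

Line 1: ['salty', 'plane'] (min_width=11, slack=5)
Line 2: ['address', 'sky'] (min_width=11, slack=5)
Line 3: ['progress', 'deep', 'at'] (min_width=16, slack=0)
Line 4: ['tomato', 'hospital'] (min_width=15, slack=1)
Line 5: ['from', 'release'] (min_width=12, slack=4)
Line 6: ['fruit', 'fruit', 'bee'] (min_width=15, slack=1)
Line 7: ['metal'] (min_width=5, slack=11)

Answer: |  salty plane   |
|  address sky   |
|progress deep at|
|tomato hospital |
|  from release  |
|fruit fruit bee |
|     metal      |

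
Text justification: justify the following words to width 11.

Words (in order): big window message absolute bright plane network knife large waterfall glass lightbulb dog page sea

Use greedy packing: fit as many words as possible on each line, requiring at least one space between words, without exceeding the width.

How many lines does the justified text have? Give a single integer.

Line 1: ['big', 'window'] (min_width=10, slack=1)
Line 2: ['message'] (min_width=7, slack=4)
Line 3: ['absolute'] (min_width=8, slack=3)
Line 4: ['bright'] (min_width=6, slack=5)
Line 5: ['plane'] (min_width=5, slack=6)
Line 6: ['network'] (min_width=7, slack=4)
Line 7: ['knife', 'large'] (min_width=11, slack=0)
Line 8: ['waterfall'] (min_width=9, slack=2)
Line 9: ['glass'] (min_width=5, slack=6)
Line 10: ['lightbulb'] (min_width=9, slack=2)
Line 11: ['dog', 'page'] (min_width=8, slack=3)
Line 12: ['sea'] (min_width=3, slack=8)
Total lines: 12

Answer: 12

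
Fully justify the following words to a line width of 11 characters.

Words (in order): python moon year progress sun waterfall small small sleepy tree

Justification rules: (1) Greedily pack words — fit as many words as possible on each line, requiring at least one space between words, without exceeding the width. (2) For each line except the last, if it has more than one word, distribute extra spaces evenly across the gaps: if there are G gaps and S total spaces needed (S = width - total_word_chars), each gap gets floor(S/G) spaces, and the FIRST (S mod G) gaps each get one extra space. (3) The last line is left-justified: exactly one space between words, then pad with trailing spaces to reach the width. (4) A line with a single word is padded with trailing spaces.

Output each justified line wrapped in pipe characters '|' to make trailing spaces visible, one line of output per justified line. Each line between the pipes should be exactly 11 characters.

Line 1: ['python', 'moon'] (min_width=11, slack=0)
Line 2: ['year'] (min_width=4, slack=7)
Line 3: ['progress'] (min_width=8, slack=3)
Line 4: ['sun'] (min_width=3, slack=8)
Line 5: ['waterfall'] (min_width=9, slack=2)
Line 6: ['small', 'small'] (min_width=11, slack=0)
Line 7: ['sleepy', 'tree'] (min_width=11, slack=0)

Answer: |python moon|
|year       |
|progress   |
|sun        |
|waterfall  |
|small small|
|sleepy tree|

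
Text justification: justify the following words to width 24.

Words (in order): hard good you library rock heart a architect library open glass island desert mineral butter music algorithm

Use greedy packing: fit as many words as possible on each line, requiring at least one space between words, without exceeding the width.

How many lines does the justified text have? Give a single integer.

Answer: 5

Derivation:
Line 1: ['hard', 'good', 'you', 'library'] (min_width=21, slack=3)
Line 2: ['rock', 'heart', 'a', 'architect'] (min_width=22, slack=2)
Line 3: ['library', 'open', 'glass'] (min_width=18, slack=6)
Line 4: ['island', 'desert', 'mineral'] (min_width=21, slack=3)
Line 5: ['butter', 'music', 'algorithm'] (min_width=22, slack=2)
Total lines: 5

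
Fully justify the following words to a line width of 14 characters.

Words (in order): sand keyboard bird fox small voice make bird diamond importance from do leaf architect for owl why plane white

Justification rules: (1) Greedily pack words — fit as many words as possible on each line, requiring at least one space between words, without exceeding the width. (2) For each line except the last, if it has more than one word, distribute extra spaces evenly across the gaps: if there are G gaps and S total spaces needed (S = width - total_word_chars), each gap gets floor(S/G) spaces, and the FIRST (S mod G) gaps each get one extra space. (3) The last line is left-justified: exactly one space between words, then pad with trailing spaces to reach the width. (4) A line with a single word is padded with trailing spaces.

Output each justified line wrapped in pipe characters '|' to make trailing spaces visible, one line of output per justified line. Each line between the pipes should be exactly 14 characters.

Answer: |sand  keyboard|
|bird fox small|
|voice     make|
|bird   diamond|
|importance    |
|from  do  leaf|
|architect  for|
|owl  why plane|
|white         |

Derivation:
Line 1: ['sand', 'keyboard'] (min_width=13, slack=1)
Line 2: ['bird', 'fox', 'small'] (min_width=14, slack=0)
Line 3: ['voice', 'make'] (min_width=10, slack=4)
Line 4: ['bird', 'diamond'] (min_width=12, slack=2)
Line 5: ['importance'] (min_width=10, slack=4)
Line 6: ['from', 'do', 'leaf'] (min_width=12, slack=2)
Line 7: ['architect', 'for'] (min_width=13, slack=1)
Line 8: ['owl', 'why', 'plane'] (min_width=13, slack=1)
Line 9: ['white'] (min_width=5, slack=9)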